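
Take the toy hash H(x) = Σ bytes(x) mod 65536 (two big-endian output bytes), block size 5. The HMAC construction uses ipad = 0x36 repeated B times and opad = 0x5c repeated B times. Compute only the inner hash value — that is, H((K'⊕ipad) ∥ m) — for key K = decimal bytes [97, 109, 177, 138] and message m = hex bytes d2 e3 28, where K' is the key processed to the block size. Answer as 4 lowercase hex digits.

Key decimal bytes [97, 109, 177, 138] = 61 6d b1 8a is 4 bytes ≤ B = 5; zero-pad to 5 bytes: K' = 61 6d b1 8a 00.
K' ⊕ ipad = 57 5b 87 bc 36.
Inner input = 57 5b 87 bc 36 ∥ d2 e3 28.
Inner hash: sum = 87+91+135+188+54+210+227+40 = 1032 → 04 08.

0408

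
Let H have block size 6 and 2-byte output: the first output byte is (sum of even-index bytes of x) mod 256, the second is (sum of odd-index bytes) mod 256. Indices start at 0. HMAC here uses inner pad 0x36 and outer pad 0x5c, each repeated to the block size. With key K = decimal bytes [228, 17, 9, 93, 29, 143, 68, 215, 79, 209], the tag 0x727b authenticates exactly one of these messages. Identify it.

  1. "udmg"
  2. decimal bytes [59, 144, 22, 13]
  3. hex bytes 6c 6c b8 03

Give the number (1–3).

Key decimal bytes [228, 17, 9, 93, 29, 143, 68, 215, 79, 209] = e4 11 09 5d 1d 8f 44 d7 4f d1 is 10 bytes > B = 6, so hash it first: H(key) = 9d a5, then zero-pad to 6 bytes: K' = 9d a5 00 00 00 00.
K' ⊕ ipad = ab 93 36 36 36 36; K' ⊕ opad = c1 f9 5c 5c 5c 5c.
m1: inner = H(ab 93 36 36 36 36 75 64 6d 67) = f9 ca; tag = H(c1 f9 5c 5c 5c 5c f9 ca) = 727b ← matches
m2: inner = H(ab 93 36 36 36 36 3b 90 16 0d) = 68 9c; tag = H(c1 f9 5c 5c 5c 5c 68 9c) = e14d
m3: inner = H(ab 93 36 36 36 36 6c 6c b8 03) = 3b 6e; tag = H(c1 f9 5c 5c 5c 5c 3b 6e) = b41f

1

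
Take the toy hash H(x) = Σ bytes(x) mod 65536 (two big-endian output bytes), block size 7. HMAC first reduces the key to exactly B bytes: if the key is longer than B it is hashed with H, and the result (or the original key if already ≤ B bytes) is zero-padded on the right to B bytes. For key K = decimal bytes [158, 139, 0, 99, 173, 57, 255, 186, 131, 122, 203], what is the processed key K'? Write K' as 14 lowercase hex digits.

|K| = 11 > B = 7, so first hash the key.
H(K): sum = 158+139+0+99+173+57+255+186+131+122+203 = 1523 → 05 f3.
Zero-pad H(K) = 05 f3 to 7 bytes: K' = 05 f3 00 00 00 00 00.

05f30000000000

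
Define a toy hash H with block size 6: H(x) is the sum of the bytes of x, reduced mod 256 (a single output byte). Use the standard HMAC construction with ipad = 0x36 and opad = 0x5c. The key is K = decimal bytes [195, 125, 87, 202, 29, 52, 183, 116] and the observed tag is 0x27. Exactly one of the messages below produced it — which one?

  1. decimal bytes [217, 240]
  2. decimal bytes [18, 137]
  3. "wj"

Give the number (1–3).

3

Key decimal bytes [195, 125, 87, 202, 29, 52, 183, 116] = c3 7d 57 ca 1d 34 b7 74 is 8 bytes > B = 6, so hash it first: H(key) = dd, then zero-pad to 6 bytes: K' = dd 00 00 00 00 00.
K' ⊕ ipad = eb 36 36 36 36 36; K' ⊕ opad = 81 5c 5c 5c 5c 5c.
m1: inner = H(eb 36 36 36 36 36 d9 f0) = c2; tag = H(81 5c 5c 5c 5c 5c c2) = 0f
m2: inner = H(eb 36 36 36 36 36 12 89) = 94; tag = H(81 5c 5c 5c 5c 5c 94) = e1
m3: inner = H(eb 36 36 36 36 36 77 6a) = da; tag = H(81 5c 5c 5c 5c 5c da) = 27 ← matches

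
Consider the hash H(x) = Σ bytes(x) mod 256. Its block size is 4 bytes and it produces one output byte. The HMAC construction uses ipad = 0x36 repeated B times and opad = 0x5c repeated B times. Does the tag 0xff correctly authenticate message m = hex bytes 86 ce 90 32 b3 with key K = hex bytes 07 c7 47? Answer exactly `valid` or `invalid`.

Key hex bytes 07 c7 47 is 3 bytes ≤ B = 4; zero-pad to 4 bytes: K' = 07 c7 47 00.
K' ⊕ ipad = 31 f1 71 36; K' ⊕ opad = 5b 9b 1b 5c.
Inner hash: sum = 49+241+113+54+134+206+144+50+179 = 1170; mod 256 = 146 → 92.
Outer hash (recomputed tag): sum = 91+155+27+92+146 = 511; mod 256 = 255 → ff.
Recomputed tag = ff; claimed = ff → match.

valid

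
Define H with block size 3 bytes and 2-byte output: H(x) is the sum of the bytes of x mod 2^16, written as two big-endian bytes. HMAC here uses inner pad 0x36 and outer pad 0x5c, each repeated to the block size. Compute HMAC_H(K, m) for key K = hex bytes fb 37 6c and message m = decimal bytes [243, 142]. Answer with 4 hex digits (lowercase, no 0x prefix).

01ed

Key hex bytes fb 37 6c is exactly B = 3 bytes: K' = fb 37 6c.
K' ⊕ ipad = cd 01 5a.  K' ⊕ opad = a7 6b 30.
Inner input = (K'⊕ipad) ∥ m = cd 01 5a ∥ f3 8e.
Inner hash: sum = 205+1+90+243+142 = 681 → 02 a9.
Outer input = (K'⊕opad) ∥ inner = a7 6b 30 ∥ 02 a9.
Outer hash (tag): sum = 167+107+48+2+169 = 493 → 01 ed.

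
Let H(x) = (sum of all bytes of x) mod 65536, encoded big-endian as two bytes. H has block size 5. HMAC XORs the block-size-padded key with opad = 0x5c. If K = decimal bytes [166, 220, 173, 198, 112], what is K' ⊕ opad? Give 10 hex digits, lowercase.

Key decimal bytes [166, 220, 173, 198, 112] = a6 dc ad c6 70 is exactly B = 5 bytes: K' = a6 dc ad c6 70.
XOR each byte with 0x5c: a6⊕5c=fa, dc⊕5c=80, ad⊕5c=f1, c6⊕5c=9a, 70⊕5c=2c.

fa80f19a2c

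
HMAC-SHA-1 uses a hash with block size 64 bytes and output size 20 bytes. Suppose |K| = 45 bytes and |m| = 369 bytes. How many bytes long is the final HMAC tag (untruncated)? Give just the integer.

20

The tag is one SHA-1 digest: 20 bytes.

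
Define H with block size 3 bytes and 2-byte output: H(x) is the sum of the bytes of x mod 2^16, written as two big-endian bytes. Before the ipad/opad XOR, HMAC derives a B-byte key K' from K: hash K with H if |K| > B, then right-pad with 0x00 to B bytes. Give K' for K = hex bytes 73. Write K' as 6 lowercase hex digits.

730000

Key hex bytes 73 is 1 byte ≤ B = 3; zero-pad to 3 bytes: K' = 73 00 00.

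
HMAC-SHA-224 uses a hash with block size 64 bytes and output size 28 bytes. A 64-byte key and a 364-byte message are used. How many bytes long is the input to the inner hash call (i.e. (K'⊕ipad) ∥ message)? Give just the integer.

428

Key is 64 ≤ 64 bytes, zero-padded: |K'| = 64.
Inner input = (K'⊕ipad) ∥ m → 64 + 364 = 428 bytes.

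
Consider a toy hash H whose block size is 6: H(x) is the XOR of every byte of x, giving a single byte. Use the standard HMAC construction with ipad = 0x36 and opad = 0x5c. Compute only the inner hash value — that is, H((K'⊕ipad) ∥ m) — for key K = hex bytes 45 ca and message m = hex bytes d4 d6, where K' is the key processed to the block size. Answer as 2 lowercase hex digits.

Key hex bytes 45 ca is 2 bytes ≤ B = 6; zero-pad to 6 bytes: K' = 45 ca 00 00 00 00.
K' ⊕ ipad = 73 fc 36 36 36 36.
Inner input = 73 fc 36 36 36 36 ∥ d4 d6.
Inner hash: XOR 73⊕fc⊕36⊕36⊕36⊕36⊕d4⊕d6 = 8d.

8d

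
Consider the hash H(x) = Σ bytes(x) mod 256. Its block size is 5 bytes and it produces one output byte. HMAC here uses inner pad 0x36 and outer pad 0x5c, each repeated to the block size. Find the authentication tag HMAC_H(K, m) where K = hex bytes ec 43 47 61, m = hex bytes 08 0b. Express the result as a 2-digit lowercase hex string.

Key hex bytes ec 43 47 61 is 4 bytes ≤ B = 5; zero-pad to 5 bytes: K' = ec 43 47 61 00.
K' ⊕ ipad = da 75 71 57 36.  K' ⊕ opad = b0 1f 1b 3d 5c.
Inner input = (K'⊕ipad) ∥ m = da 75 71 57 36 ∥ 08 0b.
Inner hash: sum = 218+117+113+87+54+8+11 = 608; mod 256 = 96 → 60.
Outer input = (K'⊕opad) ∥ inner = b0 1f 1b 3d 5c ∥ 60.
Outer hash (tag): sum = 176+31+27+61+92+96 = 483; mod 256 = 227 → e3.

e3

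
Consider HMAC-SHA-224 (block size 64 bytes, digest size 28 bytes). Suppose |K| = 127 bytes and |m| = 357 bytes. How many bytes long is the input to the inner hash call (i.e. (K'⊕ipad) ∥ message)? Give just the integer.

421

Key is 127 > 64 bytes, so it is hashed to 28 bytes then zero-padded to 64: |K'| = 64.
Inner input = (K'⊕ipad) ∥ m → 64 + 357 = 421 bytes.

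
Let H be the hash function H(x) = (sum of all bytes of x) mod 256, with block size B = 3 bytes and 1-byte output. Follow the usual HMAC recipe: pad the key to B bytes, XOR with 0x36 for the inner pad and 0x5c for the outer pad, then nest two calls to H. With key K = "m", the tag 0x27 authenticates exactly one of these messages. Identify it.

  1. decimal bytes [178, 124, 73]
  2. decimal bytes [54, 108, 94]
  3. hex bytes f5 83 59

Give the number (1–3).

Key "m" = 6d is 1 byte ≤ B = 3; zero-pad to 3 bytes: K' = 6d 00 00.
K' ⊕ ipad = 5b 36 36; K' ⊕ opad = 31 5c 5c.
m1: inner = H(5b 36 36 b2 7c 49) = 3e; tag = H(31 5c 5c 3e) = 27 ← matches
m2: inner = H(5b 36 36 36 6c 5e) = c7; tag = H(31 5c 5c c7) = b0
m3: inner = H(5b 36 36 f5 83 59) = 98; tag = H(31 5c 5c 98) = 81

1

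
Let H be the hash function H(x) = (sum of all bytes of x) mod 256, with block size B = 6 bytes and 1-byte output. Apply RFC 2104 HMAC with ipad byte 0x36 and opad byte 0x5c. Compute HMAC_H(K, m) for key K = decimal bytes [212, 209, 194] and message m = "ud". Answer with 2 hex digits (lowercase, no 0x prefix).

Key decimal bytes [212, 209, 194] = d4 d1 c2 is 3 bytes ≤ B = 6; zero-pad to 6 bytes: K' = d4 d1 c2 00 00 00.
K' ⊕ ipad = e2 e7 f4 36 36 36.  K' ⊕ opad = 88 8d 9e 5c 5c 5c.
Inner input = (K'⊕ipad) ∥ m = e2 e7 f4 36 36 36 ∥ 75 64.
Inner hash: sum = 226+231+244+54+54+54+117+100 = 1080; mod 256 = 56 → 38.
Outer input = (K'⊕opad) ∥ inner = 88 8d 9e 5c 5c 5c ∥ 38.
Outer hash (tag): sum = 136+141+158+92+92+92+56 = 767; mod 256 = 255 → ff.

ff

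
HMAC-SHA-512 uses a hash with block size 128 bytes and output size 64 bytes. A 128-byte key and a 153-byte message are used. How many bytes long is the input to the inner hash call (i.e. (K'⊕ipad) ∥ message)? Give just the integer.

Key is 128 ≤ 128 bytes, zero-padded: |K'| = 128.
Inner input = (K'⊕ipad) ∥ m → 128 + 153 = 281 bytes.

281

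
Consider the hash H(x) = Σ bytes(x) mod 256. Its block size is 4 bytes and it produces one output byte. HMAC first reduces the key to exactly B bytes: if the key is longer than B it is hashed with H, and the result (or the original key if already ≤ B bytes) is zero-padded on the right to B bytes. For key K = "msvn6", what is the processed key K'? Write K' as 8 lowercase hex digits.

|K| = 5 > B = 4, so first hash the key.
H(K): sum = 109+115+118+110+54 = 506; mod 256 = 250 → fa.
Zero-pad H(K) = fa to 4 bytes: K' = fa 00 00 00.

fa000000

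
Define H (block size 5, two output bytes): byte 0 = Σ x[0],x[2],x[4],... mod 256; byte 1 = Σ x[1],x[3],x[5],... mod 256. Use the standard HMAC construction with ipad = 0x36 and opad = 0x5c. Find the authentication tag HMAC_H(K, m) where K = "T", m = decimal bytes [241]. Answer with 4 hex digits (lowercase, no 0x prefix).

1d86

Key "T" = 54 is 1 byte ≤ B = 5; zero-pad to 5 bytes: K' = 54 00 00 00 00.
K' ⊕ ipad = 62 36 36 36 36.  K' ⊕ opad = 08 5c 5c 5c 5c.
Inner input = (K'⊕ipad) ∥ m = 62 36 36 36 36 ∥ f1.
Inner hash: even-index sum = 206 mod 256 = 206; odd-index sum = 349 mod 256 = 93 → ce 5d.
Outer input = (K'⊕opad) ∥ inner = 08 5c 5c 5c 5c ∥ ce 5d.
Outer hash (tag): even-index sum = 285 mod 256 = 29; odd-index sum = 390 mod 256 = 134 → 1d 86.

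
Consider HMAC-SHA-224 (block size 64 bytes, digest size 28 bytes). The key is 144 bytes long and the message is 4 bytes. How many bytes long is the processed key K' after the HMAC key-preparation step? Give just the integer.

Key is 144 > 64 bytes, so it is hashed to 28 bytes then zero-padded to 64: |K'| = 64.

64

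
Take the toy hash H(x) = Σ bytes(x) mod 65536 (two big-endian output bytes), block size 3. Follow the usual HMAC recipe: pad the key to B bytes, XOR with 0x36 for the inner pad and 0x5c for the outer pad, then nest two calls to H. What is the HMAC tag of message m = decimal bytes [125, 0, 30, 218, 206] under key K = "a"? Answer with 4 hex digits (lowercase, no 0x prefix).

Key "a" = 61 is 1 byte ≤ B = 3; zero-pad to 3 bytes: K' = 61 00 00.
K' ⊕ ipad = 57 36 36.  K' ⊕ opad = 3d 5c 5c.
Inner input = (K'⊕ipad) ∥ m = 57 36 36 ∥ 7d 00 1e da ce.
Inner hash: sum = 87+54+54+125+0+30+218+206 = 774 → 03 06.
Outer input = (K'⊕opad) ∥ inner = 3d 5c 5c ∥ 03 06.
Outer hash (tag): sum = 61+92+92+3+6 = 254 → 00 fe.

00fe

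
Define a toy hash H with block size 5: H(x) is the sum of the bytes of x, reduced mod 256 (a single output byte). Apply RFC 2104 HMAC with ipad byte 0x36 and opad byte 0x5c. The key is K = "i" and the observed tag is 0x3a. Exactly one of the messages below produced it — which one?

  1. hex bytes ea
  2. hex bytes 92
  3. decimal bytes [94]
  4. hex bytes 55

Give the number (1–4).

Key "i" = 69 is 1 byte ≤ B = 5; zero-pad to 5 bytes: K' = 69 00 00 00 00.
K' ⊕ ipad = 5f 36 36 36 36; K' ⊕ opad = 35 5c 5c 5c 5c.
m1: inner = H(5f 36 36 36 36 ea) = 21; tag = H(35 5c 5c 5c 5c 21) = c6
m2: inner = H(5f 36 36 36 36 92) = c9; tag = H(35 5c 5c 5c 5c c9) = 6e
m3: inner = H(5f 36 36 36 36 5e) = 95; tag = H(35 5c 5c 5c 5c 95) = 3a ← matches
m4: inner = H(5f 36 36 36 36 55) = 8c; tag = H(35 5c 5c 5c 5c 8c) = 31

3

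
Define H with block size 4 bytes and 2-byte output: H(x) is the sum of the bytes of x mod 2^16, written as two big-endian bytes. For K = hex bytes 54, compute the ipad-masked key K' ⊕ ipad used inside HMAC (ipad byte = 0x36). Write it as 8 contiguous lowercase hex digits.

Key hex bytes 54 is 1 byte ≤ B = 4; zero-pad to 4 bytes: K' = 54 00 00 00.
XOR each byte with 0x36: 54⊕36=62, 00⊕36=36, 00⊕36=36, 00⊕36=36.

62363636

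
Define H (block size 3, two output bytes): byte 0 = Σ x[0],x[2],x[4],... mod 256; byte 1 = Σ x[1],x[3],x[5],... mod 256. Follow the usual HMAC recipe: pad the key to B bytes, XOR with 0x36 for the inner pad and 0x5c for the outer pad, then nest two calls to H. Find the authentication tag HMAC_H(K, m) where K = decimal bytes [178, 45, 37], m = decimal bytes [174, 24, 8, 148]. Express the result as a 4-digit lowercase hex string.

38b4

Key decimal bytes [178, 45, 37] = b2 2d 25 is exactly B = 3 bytes: K' = b2 2d 25.
K' ⊕ ipad = 84 1b 13.  K' ⊕ opad = ee 71 79.
Inner input = (K'⊕ipad) ∥ m = 84 1b 13 ∥ ae 18 08 94.
Inner hash: even-index sum = 323 mod 256 = 67; odd-index sum = 209 mod 256 = 209 → 43 d1.
Outer input = (K'⊕opad) ∥ inner = ee 71 79 ∥ 43 d1.
Outer hash (tag): even-index sum = 568 mod 256 = 56; odd-index sum = 180 mod 256 = 180 → 38 b4.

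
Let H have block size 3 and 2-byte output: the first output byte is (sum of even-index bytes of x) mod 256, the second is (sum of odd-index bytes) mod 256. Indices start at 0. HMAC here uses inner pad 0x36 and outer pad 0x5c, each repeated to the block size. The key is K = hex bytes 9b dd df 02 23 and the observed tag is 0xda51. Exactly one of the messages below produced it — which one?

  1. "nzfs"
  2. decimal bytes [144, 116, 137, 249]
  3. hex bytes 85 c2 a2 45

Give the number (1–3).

1

Key hex bytes 9b dd df 02 23 is 5 bytes > B = 3, so hash it first: H(key) = 9d df, then zero-pad to 3 bytes: K' = 9d df 00.
K' ⊕ ipad = ab e9 36; K' ⊕ opad = c1 83 5c.
m1: inner = H(ab e9 36 6e 7a 66 73) = ce bd; tag = H(c1 83 5c ce bd) = da51 ← matches
m2: inner = H(ab e9 36 90 74 89 f9) = 4e 02; tag = H(c1 83 5c 4e 02) = 1fd1
m3: inner = H(ab e9 36 85 c2 a2 45) = e8 10; tag = H(c1 83 5c e8 10) = 2d6b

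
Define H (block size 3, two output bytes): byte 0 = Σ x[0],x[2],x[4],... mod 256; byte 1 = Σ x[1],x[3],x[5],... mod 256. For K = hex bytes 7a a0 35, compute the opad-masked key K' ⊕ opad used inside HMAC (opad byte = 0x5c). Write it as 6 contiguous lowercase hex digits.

26fc69

Key hex bytes 7a a0 35 is exactly B = 3 bytes: K' = 7a a0 35.
XOR each byte with 0x5c: 7a⊕5c=26, a0⊕5c=fc, 35⊕5c=69.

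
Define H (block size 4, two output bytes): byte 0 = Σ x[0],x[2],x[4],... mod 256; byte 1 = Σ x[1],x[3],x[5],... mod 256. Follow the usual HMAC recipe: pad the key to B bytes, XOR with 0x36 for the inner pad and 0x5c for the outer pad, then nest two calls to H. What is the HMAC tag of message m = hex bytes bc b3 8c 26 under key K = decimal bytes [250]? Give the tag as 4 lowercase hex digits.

4cfd

Key decimal bytes [250] = fa is 1 byte ≤ B = 4; zero-pad to 4 bytes: K' = fa 00 00 00.
K' ⊕ ipad = cc 36 36 36.  K' ⊕ opad = a6 5c 5c 5c.
Inner input = (K'⊕ipad) ∥ m = cc 36 36 36 ∥ bc b3 8c 26.
Inner hash: even-index sum = 586 mod 256 = 74; odd-index sum = 325 mod 256 = 69 → 4a 45.
Outer input = (K'⊕opad) ∥ inner = a6 5c 5c 5c ∥ 4a 45.
Outer hash (tag): even-index sum = 332 mod 256 = 76; odd-index sum = 253 mod 256 = 253 → 4c fd.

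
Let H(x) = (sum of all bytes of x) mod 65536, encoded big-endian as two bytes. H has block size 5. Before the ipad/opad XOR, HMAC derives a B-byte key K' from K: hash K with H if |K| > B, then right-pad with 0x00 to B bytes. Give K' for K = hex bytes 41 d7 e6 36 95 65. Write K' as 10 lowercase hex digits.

|K| = 6 > B = 5, so first hash the key.
H(K): sum = 65+215+230+54+149+101 = 814 → 03 2e.
Zero-pad H(K) = 03 2e to 5 bytes: K' = 03 2e 00 00 00.

032e000000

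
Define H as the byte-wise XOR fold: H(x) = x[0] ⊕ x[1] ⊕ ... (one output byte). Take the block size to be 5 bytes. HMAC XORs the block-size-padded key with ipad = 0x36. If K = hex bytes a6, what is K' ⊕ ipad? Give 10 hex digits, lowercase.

9036363636

Key hex bytes a6 is 1 byte ≤ B = 5; zero-pad to 5 bytes: K' = a6 00 00 00 00.
XOR each byte with 0x36: a6⊕36=90, 00⊕36=36, 00⊕36=36, 00⊕36=36, 00⊕36=36.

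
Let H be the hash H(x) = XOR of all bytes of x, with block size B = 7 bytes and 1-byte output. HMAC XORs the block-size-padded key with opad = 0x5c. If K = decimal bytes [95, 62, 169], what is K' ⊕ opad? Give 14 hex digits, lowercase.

Key decimal bytes [95, 62, 169] = 5f 3e a9 is 3 bytes ≤ B = 7; zero-pad to 7 bytes: K' = 5f 3e a9 00 00 00 00.
XOR each byte with 0x5c: 5f⊕5c=03, 3e⊕5c=62, a9⊕5c=f5, 00⊕5c=5c, 00⊕5c=5c, 00⊕5c=5c, 00⊕5c=5c.

0362f55c5c5c5c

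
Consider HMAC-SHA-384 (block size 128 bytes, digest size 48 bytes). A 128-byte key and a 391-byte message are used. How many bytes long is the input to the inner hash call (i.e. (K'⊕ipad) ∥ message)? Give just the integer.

519

Key is 128 ≤ 128 bytes, zero-padded: |K'| = 128.
Inner input = (K'⊕ipad) ∥ m → 128 + 391 = 519 bytes.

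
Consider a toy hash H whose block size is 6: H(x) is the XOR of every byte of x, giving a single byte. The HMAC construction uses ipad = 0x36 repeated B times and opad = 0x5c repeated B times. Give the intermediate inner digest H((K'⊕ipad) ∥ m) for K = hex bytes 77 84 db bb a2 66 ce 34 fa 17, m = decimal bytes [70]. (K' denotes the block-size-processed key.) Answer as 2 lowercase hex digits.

06

Key hex bytes 77 84 db bb a2 66 ce 34 fa 17 is 10 bytes > B = 6, so hash it first: H(key) = 40, then zero-pad to 6 bytes: K' = 40 00 00 00 00 00.
K' ⊕ ipad = 76 36 36 36 36 36.
Inner input = 76 36 36 36 36 36 ∥ 46.
Inner hash: XOR 76⊕36⊕36⊕36⊕36⊕36⊕46 = 06.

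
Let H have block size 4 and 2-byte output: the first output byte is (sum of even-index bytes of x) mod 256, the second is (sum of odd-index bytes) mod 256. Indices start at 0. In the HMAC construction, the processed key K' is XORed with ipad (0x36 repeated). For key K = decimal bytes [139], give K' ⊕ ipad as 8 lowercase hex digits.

Key decimal bytes [139] = 8b is 1 byte ≤ B = 4; zero-pad to 4 bytes: K' = 8b 00 00 00.
XOR each byte with 0x36: 8b⊕36=bd, 00⊕36=36, 00⊕36=36, 00⊕36=36.

bd363636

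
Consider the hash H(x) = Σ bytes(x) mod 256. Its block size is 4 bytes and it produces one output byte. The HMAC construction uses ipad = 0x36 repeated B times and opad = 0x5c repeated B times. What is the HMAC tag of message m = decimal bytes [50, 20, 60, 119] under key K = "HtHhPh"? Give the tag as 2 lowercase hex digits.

39

Key "HtHhPh" = 48 74 48 68 50 68 is 6 bytes > B = 4, so hash it first: H(key) = 24, then zero-pad to 4 bytes: K' = 24 00 00 00.
K' ⊕ ipad = 12 36 36 36.  K' ⊕ opad = 78 5c 5c 5c.
Inner input = (K'⊕ipad) ∥ m = 12 36 36 36 ∥ 32 14 3c 77.
Inner hash: sum = 18+54+54+54+50+20+60+119 = 429; mod 256 = 173 → ad.
Outer input = (K'⊕opad) ∥ inner = 78 5c 5c 5c ∥ ad.
Outer hash (tag): sum = 120+92+92+92+173 = 569; mod 256 = 57 → 39.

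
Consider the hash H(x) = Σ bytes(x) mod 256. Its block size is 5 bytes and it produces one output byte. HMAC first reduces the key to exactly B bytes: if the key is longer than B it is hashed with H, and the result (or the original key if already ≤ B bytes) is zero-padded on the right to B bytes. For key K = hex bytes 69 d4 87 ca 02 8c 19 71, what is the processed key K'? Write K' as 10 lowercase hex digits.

a600000000

|K| = 8 > B = 5, so first hash the key.
H(K): sum = 105+212+135+202+2+140+25+113 = 934; mod 256 = 166 → a6.
Zero-pad H(K) = a6 to 5 bytes: K' = a6 00 00 00 00.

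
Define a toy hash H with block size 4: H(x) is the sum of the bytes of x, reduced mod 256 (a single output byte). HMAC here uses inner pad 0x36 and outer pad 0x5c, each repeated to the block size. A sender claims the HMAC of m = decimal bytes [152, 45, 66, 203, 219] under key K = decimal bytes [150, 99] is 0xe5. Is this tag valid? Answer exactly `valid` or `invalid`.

Key decimal bytes [150, 99] = 96 63 is 2 bytes ≤ B = 4; zero-pad to 4 bytes: K' = 96 63 00 00.
K' ⊕ ipad = a0 55 36 36; K' ⊕ opad = ca 3f 5c 5c.
Inner hash: sum = 160+85+54+54+152+45+66+203+219 = 1038; mod 256 = 14 → 0e.
Outer hash (recomputed tag): sum = 202+63+92+92+14 = 463; mod 256 = 207 → cf.
Recomputed tag = cf; claimed = e5 → mismatch.

invalid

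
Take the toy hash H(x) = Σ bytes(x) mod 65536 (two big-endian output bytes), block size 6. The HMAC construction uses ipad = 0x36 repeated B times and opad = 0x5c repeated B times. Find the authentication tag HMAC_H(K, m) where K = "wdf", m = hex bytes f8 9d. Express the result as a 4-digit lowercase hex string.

Key "wdf" = 77 64 66 is 3 bytes ≤ B = 6; zero-pad to 6 bytes: K' = 77 64 66 00 00 00.
K' ⊕ ipad = 41 52 50 36 36 36.  K' ⊕ opad = 2b 38 3a 5c 5c 5c.
Inner input = (K'⊕ipad) ∥ m = 41 52 50 36 36 36 ∥ f8 9d.
Inner hash: sum = 65+82+80+54+54+54+248+157 = 794 → 03 1a.
Outer input = (K'⊕opad) ∥ inner = 2b 38 3a 5c 5c 5c ∥ 03 1a.
Outer hash (tag): sum = 43+56+58+92+92+92+3+26 = 462 → 01 ce.

01ce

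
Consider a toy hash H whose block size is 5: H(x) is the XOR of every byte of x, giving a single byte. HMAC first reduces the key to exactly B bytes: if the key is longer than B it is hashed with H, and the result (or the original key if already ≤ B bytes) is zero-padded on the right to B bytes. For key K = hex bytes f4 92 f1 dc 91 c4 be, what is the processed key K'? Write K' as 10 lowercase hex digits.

|K| = 7 > B = 5, so first hash the key.
H(K): XOR f4⊕92⊕f1⊕dc⊕91⊕c4⊕be = a0.
Zero-pad H(K) = a0 to 5 bytes: K' = a0 00 00 00 00.

a000000000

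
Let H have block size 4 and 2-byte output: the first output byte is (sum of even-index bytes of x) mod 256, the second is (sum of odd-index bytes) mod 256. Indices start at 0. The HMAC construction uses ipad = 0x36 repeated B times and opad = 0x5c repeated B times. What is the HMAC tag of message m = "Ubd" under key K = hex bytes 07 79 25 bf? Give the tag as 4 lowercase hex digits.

d142

Key hex bytes 07 79 25 bf is exactly B = 4 bytes: K' = 07 79 25 bf.
K' ⊕ ipad = 31 4f 13 89.  K' ⊕ opad = 5b 25 79 e3.
Inner input = (K'⊕ipad) ∥ m = 31 4f 13 89 ∥ 55 62 64.
Inner hash: even-index sum = 253 mod 256 = 253; odd-index sum = 314 mod 256 = 58 → fd 3a.
Outer input = (K'⊕opad) ∥ inner = 5b 25 79 e3 ∥ fd 3a.
Outer hash (tag): even-index sum = 465 mod 256 = 209; odd-index sum = 322 mod 256 = 66 → d1 42.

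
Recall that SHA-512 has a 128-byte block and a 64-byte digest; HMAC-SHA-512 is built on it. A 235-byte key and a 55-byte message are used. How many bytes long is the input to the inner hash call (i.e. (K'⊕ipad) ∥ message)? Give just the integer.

Key is 235 > 128 bytes, so it is hashed to 64 bytes then zero-padded to 128: |K'| = 128.
Inner input = (K'⊕ipad) ∥ m → 128 + 55 = 183 bytes.

183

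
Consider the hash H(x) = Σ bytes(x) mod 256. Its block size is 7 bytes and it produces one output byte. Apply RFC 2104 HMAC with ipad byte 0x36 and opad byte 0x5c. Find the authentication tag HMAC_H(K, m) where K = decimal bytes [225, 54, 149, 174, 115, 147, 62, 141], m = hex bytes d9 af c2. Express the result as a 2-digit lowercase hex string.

4a

Key decimal bytes [225, 54, 149, 174, 115, 147, 62, 141] = e1 36 95 ae 73 93 3e 8d is 8 bytes > B = 7, so hash it first: H(key) = 2b, then zero-pad to 7 bytes: K' = 2b 00 00 00 00 00 00.
K' ⊕ ipad = 1d 36 36 36 36 36 36.  K' ⊕ opad = 77 5c 5c 5c 5c 5c 5c.
Inner input = (K'⊕ipad) ∥ m = 1d 36 36 36 36 36 36 ∥ d9 af c2.
Inner hash: sum = 29+54+54+54+54+54+54+217+175+194 = 939; mod 256 = 171 → ab.
Outer input = (K'⊕opad) ∥ inner = 77 5c 5c 5c 5c 5c 5c ∥ ab.
Outer hash (tag): sum = 119+92+92+92+92+92+92+171 = 842; mod 256 = 74 → 4a.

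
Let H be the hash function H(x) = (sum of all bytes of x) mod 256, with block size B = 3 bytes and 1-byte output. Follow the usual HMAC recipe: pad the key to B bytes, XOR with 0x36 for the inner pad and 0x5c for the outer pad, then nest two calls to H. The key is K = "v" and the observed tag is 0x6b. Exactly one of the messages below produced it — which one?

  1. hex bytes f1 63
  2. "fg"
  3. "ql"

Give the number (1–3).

Key "v" = 76 is 1 byte ≤ B = 3; zero-pad to 3 bytes: K' = 76 00 00.
K' ⊕ ipad = 40 36 36; K' ⊕ opad = 2a 5c 5c.
m1: inner = H(40 36 36 f1 63) = 00; tag = H(2a 5c 5c 00) = e2
m2: inner = H(40 36 36 66 67) = 79; tag = H(2a 5c 5c 79) = 5b
m3: inner = H(40 36 36 71 6c) = 89; tag = H(2a 5c 5c 89) = 6b ← matches

3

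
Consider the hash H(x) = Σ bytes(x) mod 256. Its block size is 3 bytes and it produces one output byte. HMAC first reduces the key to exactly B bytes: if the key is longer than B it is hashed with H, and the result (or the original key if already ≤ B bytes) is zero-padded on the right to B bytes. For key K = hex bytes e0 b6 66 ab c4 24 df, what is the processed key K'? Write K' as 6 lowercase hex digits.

6e0000

|K| = 7 > B = 3, so first hash the key.
H(K): sum = 224+182+102+171+196+36+223 = 1134; mod 256 = 110 → 6e.
Zero-pad H(K) = 6e to 3 bytes: K' = 6e 00 00.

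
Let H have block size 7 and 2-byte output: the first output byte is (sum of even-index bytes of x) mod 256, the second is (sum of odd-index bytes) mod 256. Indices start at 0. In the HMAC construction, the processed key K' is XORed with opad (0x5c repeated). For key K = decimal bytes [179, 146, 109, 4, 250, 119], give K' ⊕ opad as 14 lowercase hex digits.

efce3158a62b5c

Key decimal bytes [179, 146, 109, 4, 250, 119] = b3 92 6d 04 fa 77 is 6 bytes ≤ B = 7; zero-pad to 7 bytes: K' = b3 92 6d 04 fa 77 00.
XOR each byte with 0x5c: b3⊕5c=ef, 92⊕5c=ce, 6d⊕5c=31, 04⊕5c=58, fa⊕5c=a6, 77⊕5c=2b, 00⊕5c=5c.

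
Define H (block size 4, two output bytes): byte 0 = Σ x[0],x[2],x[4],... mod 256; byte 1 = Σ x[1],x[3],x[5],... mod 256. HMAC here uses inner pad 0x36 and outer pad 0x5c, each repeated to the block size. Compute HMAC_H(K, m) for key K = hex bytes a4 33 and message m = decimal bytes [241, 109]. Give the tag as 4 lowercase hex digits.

Key hex bytes a4 33 is 2 bytes ≤ B = 4; zero-pad to 4 bytes: K' = a4 33 00 00.
K' ⊕ ipad = 92 05 36 36.  K' ⊕ opad = f8 6f 5c 5c.
Inner input = (K'⊕ipad) ∥ m = 92 05 36 36 ∥ f1 6d.
Inner hash: even-index sum = 441 mod 256 = 185; odd-index sum = 168 mod 256 = 168 → b9 a8.
Outer input = (K'⊕opad) ∥ inner = f8 6f 5c 5c ∥ b9 a8.
Outer hash (tag): even-index sum = 525 mod 256 = 13; odd-index sum = 371 mod 256 = 115 → 0d 73.

0d73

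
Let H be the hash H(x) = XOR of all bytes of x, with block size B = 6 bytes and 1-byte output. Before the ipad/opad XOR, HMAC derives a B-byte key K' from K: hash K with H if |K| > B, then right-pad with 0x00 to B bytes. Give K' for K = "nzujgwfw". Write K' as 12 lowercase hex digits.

0a0000000000

|K| = 8 > B = 6, so first hash the key.
H(K): XOR 6e⊕7a⊕75⊕6a⊕67⊕77⊕66⊕77 = 0a.
Zero-pad H(K) = 0a to 6 bytes: K' = 0a 00 00 00 00 00.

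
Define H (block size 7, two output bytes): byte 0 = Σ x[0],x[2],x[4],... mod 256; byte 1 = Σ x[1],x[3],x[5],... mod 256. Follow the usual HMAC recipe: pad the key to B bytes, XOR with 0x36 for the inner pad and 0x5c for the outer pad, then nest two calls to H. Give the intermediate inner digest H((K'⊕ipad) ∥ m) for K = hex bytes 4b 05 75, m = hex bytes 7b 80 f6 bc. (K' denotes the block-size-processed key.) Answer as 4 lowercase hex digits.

Key hex bytes 4b 05 75 is 3 bytes ≤ B = 7; zero-pad to 7 bytes: K' = 4b 05 75 00 00 00 00.
K' ⊕ ipad = 7d 33 43 36 36 36 36.
Inner input = 7d 33 43 36 36 36 36 ∥ 7b 80 f6 bc.
Inner hash: even-index sum = 616 mod 256 = 104; odd-index sum = 528 mod 256 = 16 → 68 10.

6810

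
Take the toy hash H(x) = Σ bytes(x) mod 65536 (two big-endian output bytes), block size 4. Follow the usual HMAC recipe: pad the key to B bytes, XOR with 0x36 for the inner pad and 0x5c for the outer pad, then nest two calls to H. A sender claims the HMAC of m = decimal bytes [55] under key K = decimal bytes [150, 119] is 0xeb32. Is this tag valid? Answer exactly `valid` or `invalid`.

invalid

Key decimal bytes [150, 119] = 96 77 is 2 bytes ≤ B = 4; zero-pad to 4 bytes: K' = 96 77 00 00.
K' ⊕ ipad = a0 41 36 36; K' ⊕ opad = ca 2b 5c 5c.
Inner hash: sum = 160+65+54+54+55 = 388 → 01 84.
Outer hash (recomputed tag): sum = 202+43+92+92+1+132 = 562 → 02 32.
Recomputed tag = 0232; claimed = eb32 → mismatch.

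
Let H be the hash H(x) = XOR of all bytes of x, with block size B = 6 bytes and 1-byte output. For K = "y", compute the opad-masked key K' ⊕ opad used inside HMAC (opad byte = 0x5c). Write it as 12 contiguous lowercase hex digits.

Key "y" = 79 is 1 byte ≤ B = 6; zero-pad to 6 bytes: K' = 79 00 00 00 00 00.
XOR each byte with 0x5c: 79⊕5c=25, 00⊕5c=5c, 00⊕5c=5c, 00⊕5c=5c, 00⊕5c=5c, 00⊕5c=5c.

255c5c5c5c5c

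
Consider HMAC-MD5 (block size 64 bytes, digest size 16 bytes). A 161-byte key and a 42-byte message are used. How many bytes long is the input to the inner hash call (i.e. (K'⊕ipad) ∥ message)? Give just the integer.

Key is 161 > 64 bytes, so it is hashed to 16 bytes then zero-padded to 64: |K'| = 64.
Inner input = (K'⊕ipad) ∥ m → 64 + 42 = 106 bytes.

106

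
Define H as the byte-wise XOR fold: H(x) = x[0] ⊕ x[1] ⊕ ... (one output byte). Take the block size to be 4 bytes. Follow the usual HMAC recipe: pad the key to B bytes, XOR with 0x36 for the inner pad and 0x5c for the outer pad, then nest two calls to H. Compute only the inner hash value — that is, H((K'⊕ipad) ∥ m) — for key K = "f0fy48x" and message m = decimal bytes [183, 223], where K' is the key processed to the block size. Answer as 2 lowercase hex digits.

55

Key "f0fy48x" = 66 30 66 79 34 38 78 is 7 bytes > B = 4, so hash it first: H(key) = 3d, then zero-pad to 4 bytes: K' = 3d 00 00 00.
K' ⊕ ipad = 0b 36 36 36.
Inner input = 0b 36 36 36 ∥ b7 df.
Inner hash: XOR 0b⊕36⊕36⊕36⊕b7⊕df = 55.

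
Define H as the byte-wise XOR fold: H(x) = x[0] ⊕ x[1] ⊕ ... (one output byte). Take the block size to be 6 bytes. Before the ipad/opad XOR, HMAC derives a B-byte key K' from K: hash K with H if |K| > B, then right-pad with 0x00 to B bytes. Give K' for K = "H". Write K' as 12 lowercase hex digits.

480000000000

Key "H" = 48 is 1 byte ≤ B = 6; zero-pad to 6 bytes: K' = 48 00 00 00 00 00.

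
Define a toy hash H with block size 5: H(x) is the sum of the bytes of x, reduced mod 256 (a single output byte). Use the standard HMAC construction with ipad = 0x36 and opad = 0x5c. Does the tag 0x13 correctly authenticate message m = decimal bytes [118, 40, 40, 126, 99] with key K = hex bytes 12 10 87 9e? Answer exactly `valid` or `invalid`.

valid

Key hex bytes 12 10 87 9e is 4 bytes ≤ B = 5; zero-pad to 5 bytes: K' = 12 10 87 9e 00.
K' ⊕ ipad = 24 26 b1 a8 36; K' ⊕ opad = 4e 4c db c2 5c.
Inner hash: sum = 36+38+177+168+54+118+40+40+126+99 = 896; mod 256 = 128 → 80.
Outer hash (recomputed tag): sum = 78+76+219+194+92+128 = 787; mod 256 = 19 → 13.
Recomputed tag = 13; claimed = 13 → match.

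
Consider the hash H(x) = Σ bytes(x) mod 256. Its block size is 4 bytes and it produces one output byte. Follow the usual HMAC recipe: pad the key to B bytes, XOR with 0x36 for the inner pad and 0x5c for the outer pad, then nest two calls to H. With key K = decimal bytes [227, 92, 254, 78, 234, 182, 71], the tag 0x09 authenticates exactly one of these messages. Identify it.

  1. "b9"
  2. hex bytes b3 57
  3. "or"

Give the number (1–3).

Key decimal bytes [227, 92, 254, 78, 234, 182, 71] = e3 5c fe 4e ea b6 47 is 7 bytes > B = 4, so hash it first: H(key) = 72, then zero-pad to 4 bytes: K' = 72 00 00 00.
K' ⊕ ipad = 44 36 36 36; K' ⊕ opad = 2e 5c 5c 5c.
m1: inner = H(44 36 36 36 62 39) = 81; tag = H(2e 5c 5c 5c 81) = c3
m2: inner = H(44 36 36 36 b3 57) = f0; tag = H(2e 5c 5c 5c f0) = 32
m3: inner = H(44 36 36 36 6f 72) = c7; tag = H(2e 5c 5c 5c c7) = 09 ← matches

3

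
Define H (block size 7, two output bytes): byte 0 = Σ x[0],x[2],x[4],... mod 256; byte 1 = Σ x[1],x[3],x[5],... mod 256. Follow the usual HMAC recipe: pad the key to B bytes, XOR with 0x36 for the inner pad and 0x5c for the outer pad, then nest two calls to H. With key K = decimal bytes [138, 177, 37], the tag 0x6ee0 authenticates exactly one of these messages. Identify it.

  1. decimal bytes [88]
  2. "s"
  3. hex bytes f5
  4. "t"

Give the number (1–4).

Key decimal bytes [138, 177, 37] = 8a b1 25 is 3 bytes ≤ B = 7; zero-pad to 7 bytes: K' = 8a b1 25 00 00 00 00.
K' ⊕ ipad = bc 87 13 36 36 36 36; K' ⊕ opad = d6 ed 79 5c 5c 5c 5c.
m1: inner = H(bc 87 13 36 36 36 36 58) = 3b 4b; tag = H(d6 ed 79 5c 5c 5c 5c 3b 4b) = 52e0
m2: inner = H(bc 87 13 36 36 36 36 73) = 3b 66; tag = H(d6 ed 79 5c 5c 5c 5c 3b 66) = 6de0
m3: inner = H(bc 87 13 36 36 36 36 f5) = 3b e8; tag = H(d6 ed 79 5c 5c 5c 5c 3b e8) = efe0
m4: inner = H(bc 87 13 36 36 36 36 74) = 3b 67; tag = H(d6 ed 79 5c 5c 5c 5c 3b 67) = 6ee0 ← matches

4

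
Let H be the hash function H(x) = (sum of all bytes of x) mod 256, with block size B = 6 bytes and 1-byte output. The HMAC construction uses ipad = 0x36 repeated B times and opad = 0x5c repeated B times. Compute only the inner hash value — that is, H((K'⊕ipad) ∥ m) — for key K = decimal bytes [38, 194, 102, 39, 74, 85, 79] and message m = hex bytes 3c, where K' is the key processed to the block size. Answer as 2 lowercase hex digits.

Key decimal bytes [38, 194, 102, 39, 74, 85, 79] = 26 c2 66 27 4a 55 4f is 7 bytes > B = 6, so hash it first: H(key) = 63, then zero-pad to 6 bytes: K' = 63 00 00 00 00 00.
K' ⊕ ipad = 55 36 36 36 36 36.
Inner input = 55 36 36 36 36 36 ∥ 3c.
Inner hash: sum = 85+54+54+54+54+54+60 = 415; mod 256 = 159 → 9f.

9f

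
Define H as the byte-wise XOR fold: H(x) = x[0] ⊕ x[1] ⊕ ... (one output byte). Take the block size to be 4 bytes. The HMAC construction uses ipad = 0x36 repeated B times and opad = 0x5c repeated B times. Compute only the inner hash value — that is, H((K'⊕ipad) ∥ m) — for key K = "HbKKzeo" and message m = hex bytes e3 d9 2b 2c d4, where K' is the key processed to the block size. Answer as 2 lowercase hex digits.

Key "HbKKzeo" = 48 62 4b 4b 7a 65 6f is 7 bytes > B = 4, so hash it first: H(key) = 5a, then zero-pad to 4 bytes: K' = 5a 00 00 00.
K' ⊕ ipad = 6c 36 36 36.
Inner input = 6c 36 36 36 ∥ e3 d9 2b 2c d4.
Inner hash: XOR 6c⊕36⊕36⊕36⊕e3⊕d9⊕2b⊕2c⊕d4 = b3.

b3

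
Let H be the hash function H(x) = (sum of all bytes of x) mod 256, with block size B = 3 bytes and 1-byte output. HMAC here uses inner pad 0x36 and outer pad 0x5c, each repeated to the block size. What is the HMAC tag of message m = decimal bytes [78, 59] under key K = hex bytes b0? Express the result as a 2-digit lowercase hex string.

Key hex bytes b0 is 1 byte ≤ B = 3; zero-pad to 3 bytes: K' = b0 00 00.
K' ⊕ ipad = 86 36 36.  K' ⊕ opad = ec 5c 5c.
Inner input = (K'⊕ipad) ∥ m = 86 36 36 ∥ 4e 3b.
Inner hash: sum = 134+54+54+78+59 = 379; mod 256 = 123 → 7b.
Outer input = (K'⊕opad) ∥ inner = ec 5c 5c ∥ 7b.
Outer hash (tag): sum = 236+92+92+123 = 543; mod 256 = 31 → 1f.

1f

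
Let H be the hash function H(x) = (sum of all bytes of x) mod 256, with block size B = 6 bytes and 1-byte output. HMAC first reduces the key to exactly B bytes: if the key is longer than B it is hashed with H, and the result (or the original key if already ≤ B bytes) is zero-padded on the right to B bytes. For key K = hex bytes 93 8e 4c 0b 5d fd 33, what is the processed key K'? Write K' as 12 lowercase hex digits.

050000000000

|K| = 7 > B = 6, so first hash the key.
H(K): sum = 147+142+76+11+93+253+51 = 773; mod 256 = 5 → 05.
Zero-pad H(K) = 05 to 6 bytes: K' = 05 00 00 00 00 00.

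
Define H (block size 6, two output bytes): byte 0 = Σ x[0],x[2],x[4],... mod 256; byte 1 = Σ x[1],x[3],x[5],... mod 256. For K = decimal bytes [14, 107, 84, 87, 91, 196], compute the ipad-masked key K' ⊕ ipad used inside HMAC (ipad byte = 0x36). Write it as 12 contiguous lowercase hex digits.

Key decimal bytes [14, 107, 84, 87, 91, 196] = 0e 6b 54 57 5b c4 is exactly B = 6 bytes: K' = 0e 6b 54 57 5b c4.
XOR each byte with 0x36: 0e⊕36=38, 6b⊕36=5d, 54⊕36=62, 57⊕36=61, 5b⊕36=6d, c4⊕36=f2.

385d62616df2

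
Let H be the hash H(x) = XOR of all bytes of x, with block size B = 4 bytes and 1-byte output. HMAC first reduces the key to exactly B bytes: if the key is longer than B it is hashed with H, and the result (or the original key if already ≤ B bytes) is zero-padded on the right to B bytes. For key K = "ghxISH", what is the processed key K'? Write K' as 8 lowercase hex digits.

25000000

|K| = 6 > B = 4, so first hash the key.
H(K): XOR 67⊕68⊕78⊕49⊕53⊕48 = 25.
Zero-pad H(K) = 25 to 4 bytes: K' = 25 00 00 00.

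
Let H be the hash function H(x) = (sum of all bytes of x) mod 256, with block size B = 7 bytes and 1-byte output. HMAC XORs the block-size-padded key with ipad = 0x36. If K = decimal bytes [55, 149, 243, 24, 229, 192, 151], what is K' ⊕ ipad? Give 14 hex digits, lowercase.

01a3c52ed3f6a1

Key decimal bytes [55, 149, 243, 24, 229, 192, 151] = 37 95 f3 18 e5 c0 97 is exactly B = 7 bytes: K' = 37 95 f3 18 e5 c0 97.
XOR each byte with 0x36: 37⊕36=01, 95⊕36=a3, f3⊕36=c5, 18⊕36=2e, e5⊕36=d3, c0⊕36=f6, 97⊕36=a1.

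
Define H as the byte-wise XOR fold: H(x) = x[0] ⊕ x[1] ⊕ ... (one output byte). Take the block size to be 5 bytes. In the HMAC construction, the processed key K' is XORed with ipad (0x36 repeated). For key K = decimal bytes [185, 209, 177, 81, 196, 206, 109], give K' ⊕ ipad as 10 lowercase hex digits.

d936363636

Key decimal bytes [185, 209, 177, 81, 196, 206, 109] = b9 d1 b1 51 c4 ce 6d is 7 bytes > B = 5, so hash it first: H(key) = ef, then zero-pad to 5 bytes: K' = ef 00 00 00 00.
XOR each byte with 0x36: ef⊕36=d9, 00⊕36=36, 00⊕36=36, 00⊕36=36, 00⊕36=36.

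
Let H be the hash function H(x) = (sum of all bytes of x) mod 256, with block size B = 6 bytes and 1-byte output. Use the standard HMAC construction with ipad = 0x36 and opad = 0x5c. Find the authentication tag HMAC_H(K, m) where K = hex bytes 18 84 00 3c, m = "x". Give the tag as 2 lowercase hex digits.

94

Key hex bytes 18 84 00 3c is 4 bytes ≤ B = 6; zero-pad to 6 bytes: K' = 18 84 00 3c 00 00.
K' ⊕ ipad = 2e b2 36 0a 36 36.  K' ⊕ opad = 44 d8 5c 60 5c 5c.
Inner input = (K'⊕ipad) ∥ m = 2e b2 36 0a 36 36 ∥ 78.
Inner hash: sum = 46+178+54+10+54+54+120 = 516; mod 256 = 4 → 04.
Outer input = (K'⊕opad) ∥ inner = 44 d8 5c 60 5c 5c ∥ 04.
Outer hash (tag): sum = 68+216+92+96+92+92+4 = 660; mod 256 = 148 → 94.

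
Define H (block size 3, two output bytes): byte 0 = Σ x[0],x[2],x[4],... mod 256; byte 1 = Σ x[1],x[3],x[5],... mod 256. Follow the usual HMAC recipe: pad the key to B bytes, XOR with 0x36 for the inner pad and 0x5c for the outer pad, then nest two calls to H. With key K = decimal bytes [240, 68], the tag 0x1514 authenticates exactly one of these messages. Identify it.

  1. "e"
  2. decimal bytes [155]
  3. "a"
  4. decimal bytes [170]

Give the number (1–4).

Key decimal bytes [240, 68] = f0 44 is 2 bytes ≤ B = 3; zero-pad to 3 bytes: K' = f0 44 00.
K' ⊕ ipad = c6 72 36; K' ⊕ opad = ac 18 5c.
m1: inner = H(c6 72 36 65) = fc d7; tag = H(ac 18 5c fc d7) = df14
m2: inner = H(c6 72 36 9b) = fc 0d; tag = H(ac 18 5c fc 0d) = 1514 ← matches
m3: inner = H(c6 72 36 61) = fc d3; tag = H(ac 18 5c fc d3) = db14
m4: inner = H(c6 72 36 aa) = fc 1c; tag = H(ac 18 5c fc 1c) = 2414

2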